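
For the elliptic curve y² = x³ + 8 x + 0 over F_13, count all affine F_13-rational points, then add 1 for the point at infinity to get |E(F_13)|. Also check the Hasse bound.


Affine points = {(0, 0), (1, 3), (1, 10), (3, 5), (3, 8), (5, 3), (5, 10), (6, 2), (6, 11), (7, 3), (7, 10), (8, 2), (8, 11), (10, 1), (10, 12), (12, 2), (12, 11)}; affine count = 17; |E(F_13)| = 18.

Discriminant check: Δ ∝ 4a³ + 27b² = 4·8³ + 27·0² = 4·512 + 27·0 ≡ 7 (mod 13). Nonzero ⇒ E is nonsingular.
For each x ∈ F_13, compute rhs = x³ + 8·x + 0 mod 13, then count y ∈ F_13 with y² ≡ rhs.
  x = 0: rhs = 0, matching y values: 0 (1 points).
  x = 1: rhs = 9, matching y values: 3, 10 (2 points).
  x = 2: rhs = 11, matching y values: none (0 points).
  x = 3: rhs = 12, matching y values: 5, 8 (2 points).
  x = 4: rhs = 5, matching y values: none (0 points).
  x = 5: rhs = 9, matching y values: 3, 10 (2 points).
  x = 6: rhs = 4, matching y values: 2, 11 (2 points).
  x = 7: rhs = 9, matching y values: 3, 10 (2 points).
  x = 8: rhs = 4, matching y values: 2, 11 (2 points).
  x = 9: rhs = 8, matching y values: none (0 points).
  x = 10: rhs = 1, matching y values: 1, 12 (2 points).
  x = 11: rhs = 2, matching y values: none (0 points).
  x = 12: rhs = 4, matching y values: 2, 11 (2 points).
Total affine count: 17.
Full point count |E(F_13)| = 17 + 1 = 18.
Hasse bound: |18 − (13+1)| = |4| = 4 ≤ 2√13 ≈ 7.2111 ✓.


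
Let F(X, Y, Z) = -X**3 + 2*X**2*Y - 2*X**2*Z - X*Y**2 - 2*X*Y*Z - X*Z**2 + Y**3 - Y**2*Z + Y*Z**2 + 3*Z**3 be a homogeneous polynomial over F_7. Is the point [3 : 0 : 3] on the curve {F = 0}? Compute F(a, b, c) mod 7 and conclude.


F(3,0,3) ≡ 1 (mod 7); P is NOT on the curve.

Evaluate F(3, 0, 3) term-by-term (mod 7).
  -X**3 ↦ -1·27·1·1 = -27
  2*X**2*Y ↦ 2·9·0·1 = 0
  -2*X**2*Z ↦ -2·9·1·3 = -54
  -X*Y**2 ↦ -1·3·0·1 = 0
  -2*X*Y*Z ↦ -2·3·0·3 = 0
  -X*Z**2 ↦ -1·3·1·9 = -27
  Y**3 ↦ 1·1·0·1 = 0
  -Y**2*Z ↦ -1·1·0·3 = 0
  Y*Z**2 ↦ 1·1·0·9 = 0
  3*Z**3 ↦ 3·1·1·27 = 81
Sum: F(3, 0, 3) = (-27) + (0) + (-54) + (0) + (0) + (-27) + (0) + (0) + (0) + (81) = -27.
Reducing mod 7: -27 ≡ 1 (mod 7).
Since F(a, b, c) ≡ 1 ≠ 0 (mod 7), P does NOT lie on the curve.


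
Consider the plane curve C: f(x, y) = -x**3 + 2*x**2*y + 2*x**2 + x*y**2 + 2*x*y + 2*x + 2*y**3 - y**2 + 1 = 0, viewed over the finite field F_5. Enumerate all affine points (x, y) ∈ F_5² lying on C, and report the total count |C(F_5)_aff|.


Affine F_5-points: {(1, 1), (1, 3), (2, 0), (2, 1), (3, 2), (4, 2)}; count = 6.

For each of the 25 pairs (x, y) ∈ F_5², evaluate f(x, y) mod 5. Record the zeros.
  x = 0: [0↦1, 1↦2, 2↦3, 3↦1, 4↦3]  zeros at y ∈ ∅
  x = 1: [0↦4, 1↦0, 2↦3, 3↦0, 4↦3]  zeros at y ∈ {1, 3}
  x = 2: [0↦0, 1↦0, 2↦4, 3↦4, 4↦2]  zeros at y ∈ {0, 1}
  x = 3: [0↦3, 1↦1, 2↦0, 3↦2, 4↦4]  zeros at y ∈ {2}
  x = 4: [0↦2, 1↦2, 2↦0, 3↦3, 4↦3]  zeros at y ∈ {2}
Collecting zeros: affine points = {(1, 1), (1, 3), (2, 0), (2, 1), (3, 2), (4, 2)}.
Total count |C(F_5)_aff| = 6.


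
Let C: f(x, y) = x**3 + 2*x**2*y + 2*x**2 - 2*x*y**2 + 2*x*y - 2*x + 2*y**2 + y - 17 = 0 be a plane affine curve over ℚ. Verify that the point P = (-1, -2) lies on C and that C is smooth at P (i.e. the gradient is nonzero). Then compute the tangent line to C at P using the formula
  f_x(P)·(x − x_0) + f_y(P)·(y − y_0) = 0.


Tangent line at P: -7*x - 15*y - 37 = 0.

Step 1: f(-1, -2) = 0, so P lies on C.
Step 2: partial derivatives
  f_x(x, y) = 3*x**2 + 4*x*y + 4*x - 2*y**2 + 2*y - 2, f_y(x, y) = 2*x**2 - 4*x*y + 2*x + 4*y + 1.
  f_x(P) = -7, f_y(P) = -15 (gradient nonzero, so P is smooth).
Step 3: tangent line at P: -7·(x − -1) + -15·(y − -2) = 0.
Expanding: -7*x - 15*y - 37 = 0.


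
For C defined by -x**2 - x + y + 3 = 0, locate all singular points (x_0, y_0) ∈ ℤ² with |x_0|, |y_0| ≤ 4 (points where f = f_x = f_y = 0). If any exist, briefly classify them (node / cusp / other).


No singular points in the scanned grid; C is smooth there.

Compute partial derivatives:
  f_x = -2*x - 1.
  f_y = 1.
f_y = 1 is a nonzero constant, so f_y never vanishes: no point (x, y) can satisfy f = f_x = f_y = 0. In particular no (x, y) ∈ {−4, ..., 4}² is singular; the curve is smooth.


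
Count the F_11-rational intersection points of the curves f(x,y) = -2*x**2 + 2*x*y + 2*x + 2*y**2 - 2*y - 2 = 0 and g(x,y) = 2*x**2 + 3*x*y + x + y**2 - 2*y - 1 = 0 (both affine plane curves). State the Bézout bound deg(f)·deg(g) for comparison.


Common zeros: ∅; count = 0; Bézout bound = 4.

deg(f) = 2, deg(g) = 2, so Bézout bound = 4.
Scan x ∈ F_11. For each x, list the y ∈ F_11 with f(x, y) ≡ 0 and those with g(x, y) ≡ 0 (mod 11); the common zeros in that column are the intersection.
  x = 0: f ≡ 0 at y ∈ {4, 8}; g ≡ 0 at y ∈ ∅; common: ∅.
  x = 1: f ≡ 0 at y ∈ {1, 10}; g ≡ 0 at y ∈ {4, 6}; common: ∅.
  x = 2: f ≡ 0 at y ∈ ∅; g ≡ 0 at y ∈ ∅; common: ∅.
  x = 3: f ≡ 0 at y ∈ ∅; g ≡ 0 at y ∈ ∅; common: ∅.
  x = 4: f ≡ 0 at y ∈ ∅; g ≡ 0 at y ∈ {5, 7}; common: ∅.
  x = 5: f ≡ 0 at y ∈ {3, 4}; g ≡ 0 at y ∈ ∅; common: ∅.
  x = 6: f ≡ 0 at y ∈ ∅; g ≡ 0 at y ∈ {0, 6}; common: ∅.
  x = 7: f ≡ 0 at y ∈ ∅; g ≡ 0 at y ∈ {7}; common: ∅.
  x = 8: f ≡ 0 at y ∈ ∅; g ≡ 0 at y ∈ ∅; common: ∅.
  x = 9: f ≡ 0 at y ∈ {6, 8}; g ≡ 0 at y ∈ {4}; common: ∅.
  x = 10: f ≡ 0 at y ∈ {3, 10}; g ≡ 0 at y ∈ {0, 5}; common: ∅.
Collecting: common zeros = ∅, so the count is 0.
Comparison with the Bézout bound: 0 ≤ 4 = deg(f)·deg(g), as expected for curves with no common component (the affine F_11-count falls short of the bound because intersections may lie at infinity, over extension fields, or carry multiplicity).


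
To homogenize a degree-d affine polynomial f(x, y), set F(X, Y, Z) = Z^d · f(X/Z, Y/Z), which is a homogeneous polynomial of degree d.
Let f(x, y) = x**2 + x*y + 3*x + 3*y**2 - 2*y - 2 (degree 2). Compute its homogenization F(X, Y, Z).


F(X, Y, Z) = X**2 + X*Y + 3*X*Z + 3*Y**2 - 2*Y*Z - 2*Z**2

deg(f) = 2.
Substitute x = X/Z, y = Y/Z into f, then multiply by Z^2.
  monomial 1·x^2·y^0 ↦ 1·X^2·Y^0·Z^0.
  monomial 1·x^1·y^1 ↦ 1·X^1·Y^1·Z^0.
  monomial 3·x^1·y^0 ↦ 3·X^1·Y^0·Z^1.
  monomial 3·x^0·y^2 ↦ 3·X^0·Y^2·Z^0.
  monomial -2·x^0·y^1 ↦ -2·X^0·Y^1·Z^1.
  monomial -2·x^0·y^0 ↦ -2·X^0·Y^0·Z^2.
Collecting: F(X, Y, Z) = X**2 + X*Y + 3*X*Z + 3*Y**2 - 2*Y*Z - 2*Z**2.


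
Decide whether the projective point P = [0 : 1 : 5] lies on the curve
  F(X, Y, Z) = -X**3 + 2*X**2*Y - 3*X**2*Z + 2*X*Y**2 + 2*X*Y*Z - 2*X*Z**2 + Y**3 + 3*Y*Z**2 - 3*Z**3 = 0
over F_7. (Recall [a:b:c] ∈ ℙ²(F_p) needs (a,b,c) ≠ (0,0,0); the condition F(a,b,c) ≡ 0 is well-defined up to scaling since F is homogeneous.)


F(0,1,5) ≡ 2 (mod 7); P is NOT on the curve.

Evaluate F(0, 1, 5) term-by-term (mod 7).
  -X**3 ↦ -1·0·1·1 = 0
  2*X**2*Y ↦ 2·0·1·1 = 0
  -3*X**2*Z ↦ -3·0·1·5 = 0
  2*X*Y**2 ↦ 2·0·1·1 = 0
  2*X*Y*Z ↦ 2·0·1·5 = 0
  -2*X*Z**2 ↦ -2·0·1·25 = 0
  Y**3 ↦ 1·1·1·1 = 1
  3*Y*Z**2 ↦ 3·1·1·25 = 75
  -3*Z**3 ↦ -3·1·1·125 = -375
Sum: F(0, 1, 5) = (0) + (0) + (0) + (0) + (0) + (0) + (1) + (75) + (-375) = -299.
Reducing mod 7: -299 ≡ 2 (mod 7).
Since F(a, b, c) ≡ 2 ≠ 0 (mod 7), P does NOT lie on the curve.


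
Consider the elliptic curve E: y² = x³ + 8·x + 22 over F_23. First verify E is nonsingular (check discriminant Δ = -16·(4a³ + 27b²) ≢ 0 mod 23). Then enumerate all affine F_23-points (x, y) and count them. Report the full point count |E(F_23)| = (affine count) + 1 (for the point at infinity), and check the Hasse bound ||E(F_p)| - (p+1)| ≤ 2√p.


Affine points = {(1, 10), (1, 13), (2, 0), (3, 2), (3, 21), (4, 7), (4, 16), (5, 7), (5, 16), (8, 0), (9, 8), (9, 15), (12, 11), (12, 12), (13, 0), (14, 7), (14, 16), (18, 8), (18, 15), (19, 8), (19, 15), (22, 6), (22, 17)}; affine count = 23; |E(F_23)| = 24.

Discriminant check: Δ ∝ 4a³ + 27b² = 4·8³ + 27·22² = 4·512 + 27·484 ≡ 5 (mod 23). Nonzero ⇒ E is nonsingular.
For each x ∈ F_23, compute rhs = x³ + 8·x + 22 mod 23, then count y ∈ F_23 with y² ≡ rhs.
  x = 0: rhs = 22, matching y values: none (0 points).
  x = 1: rhs = 8, matching y values: 10, 13 (2 points).
  x = 2: rhs = 0, matching y values: 0 (1 points).
  x = 3: rhs = 4, matching y values: 2, 21 (2 points).
  x = 4: rhs = 3, matching y values: 7, 16 (2 points).
  x = 5: rhs = 3, matching y values: 7, 16 (2 points).
  x = 6: rhs = 10, matching y values: none (0 points).
  x = 7: rhs = 7, matching y values: none (0 points).
  x = 8: rhs = 0, matching y values: 0 (1 points).
  x = 9: rhs = 18, matching y values: 8, 15 (2 points).
  x = 10: rhs = 21, matching y values: none (0 points).
  x = 11: rhs = 15, matching y values: none (0 points).
  x = 12: rhs = 6, matching y values: 11, 12 (2 points).
  x = 13: rhs = 0, matching y values: 0 (1 points).
  x = 14: rhs = 3, matching y values: 7, 16 (2 points).
  x = 15: rhs = 21, matching y values: none (0 points).
  x = 16: rhs = 14, matching y values: none (0 points).
  x = 17: rhs = 11, matching y values: none (0 points).
  x = 18: rhs = 18, matching y values: 8, 15 (2 points).
  x = 19: rhs = 18, matching y values: 8, 15 (2 points).
  x = 20: rhs = 17, matching y values: none (0 points).
  x = 21: rhs = 21, matching y values: none (0 points).
  x = 22: rhs = 13, matching y values: 6, 17 (2 points).
Total affine count: 23.
Full point count |E(F_23)| = 23 + 1 = 24.
Hasse bound: |24 − (23+1)| = |0| = 0 ≤ 2√23 ≈ 9.5917 ✓.


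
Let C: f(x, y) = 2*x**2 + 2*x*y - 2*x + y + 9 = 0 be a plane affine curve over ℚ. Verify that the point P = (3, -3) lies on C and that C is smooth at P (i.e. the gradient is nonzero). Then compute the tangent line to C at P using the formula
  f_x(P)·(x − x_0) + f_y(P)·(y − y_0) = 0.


Tangent line at P: 4*x + 7*y + 9 = 0.

Step 1: f(3, -3) = 0, so P lies on C.
Step 2: partial derivatives
  f_x(x, y) = 4*x + 2*y - 2, f_y(x, y) = 2*x + 1.
  f_x(P) = 4, f_y(P) = 7 (gradient nonzero, so P is smooth).
Step 3: tangent line at P: 4·(x − 3) + 7·(y − -3) = 0.
Expanding: 4*x + 7*y + 9 = 0.


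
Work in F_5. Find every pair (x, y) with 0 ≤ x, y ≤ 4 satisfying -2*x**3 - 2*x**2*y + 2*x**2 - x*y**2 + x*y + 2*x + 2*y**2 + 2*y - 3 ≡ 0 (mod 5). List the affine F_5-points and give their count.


Affine F_5-points: {(1, 2), (2, 2)}; count = 2.

For each of the 25 pairs (x, y) ∈ F_5², evaluate f(x, y) mod 5. Record the zeros.
  x = 0: [0↦2, 1↦1, 2↦4, 3↦1, 4↦2]  zeros at y ∈ ∅
  x = 1: [0↦4, 1↦1, 2↦0, 3↦1, 4↦4]  zeros at y ∈ {2}
  x = 2: [0↦3, 1↦4, 2↦0, 3↦1, 4↦2]  zeros at y ∈ {2}
  x = 3: [0↦2, 1↦3, 2↦2, 3↦4, 4↦4]  zeros at y ∈ ∅
  x = 4: [0↦4, 1↦1, 2↦4, 3↦3, 4↦3]  zeros at y ∈ ∅
Collecting zeros: affine points = {(1, 2), (2, 2)}.
Total count |C(F_5)_aff| = 2.


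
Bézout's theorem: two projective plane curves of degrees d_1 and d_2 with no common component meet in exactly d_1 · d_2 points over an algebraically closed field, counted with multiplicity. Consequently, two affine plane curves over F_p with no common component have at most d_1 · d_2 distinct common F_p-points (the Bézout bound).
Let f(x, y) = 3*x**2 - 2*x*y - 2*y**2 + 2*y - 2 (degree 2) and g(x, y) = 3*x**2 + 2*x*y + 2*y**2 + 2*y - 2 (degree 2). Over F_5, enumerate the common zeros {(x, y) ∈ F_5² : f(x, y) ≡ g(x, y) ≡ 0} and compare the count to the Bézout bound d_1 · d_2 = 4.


Common zeros: {(2, 0), (3, 0)}; count = 2; Bézout bound = 4.

deg(f) = 2, deg(g) = 2, so Bézout bound = 4.
Scan x ∈ F_5. For each x, list the y ∈ F_5 with f(x, y) ≡ 0 and those with g(x, y) ≡ 0 (mod 5); the common zeros in that column are the intersection.
  x = 0: f ≡ 0 at y ∈ ∅; g ≡ 0 at y ∈ {2}; common: ∅.
  x = 1: f ≡ 0 at y ∈ ∅; g ≡ 0 at y ∈ ∅; common: ∅.
  x = 2: f ≡ 0 at y ∈ {0, 4}; g ≡ 0 at y ∈ {0, 2}; common: {0}.
  x = 3: f ≡ 0 at y ∈ {0, 3}; g ≡ 0 at y ∈ {0, 1}; common: {0}.
  x = 4: f ≡ 0 at y ∈ {3, 4}; g ≡ 0 at y ∈ ∅; common: ∅.
Collecting: common zeros = {(2, 0), (3, 0)}, so the count is 2.
Comparison with the Bézout bound: 2 ≤ 4 = deg(f)·deg(g), as expected for curves with no common component (the affine F_5-count falls short of the bound because intersections may lie at infinity, over extension fields, or carry multiplicity).


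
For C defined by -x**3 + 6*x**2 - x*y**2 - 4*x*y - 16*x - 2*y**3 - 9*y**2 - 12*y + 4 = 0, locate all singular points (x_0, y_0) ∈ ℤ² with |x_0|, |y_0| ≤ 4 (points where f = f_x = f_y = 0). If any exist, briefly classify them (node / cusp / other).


Singular points: {(2, -2)}; classification: cusp.

Compute partial derivatives:
  f_x = -3*x**2 + 12*x - y**2 - 4*y - 16.
  f_y = -2*x*y - 4*x - 6*y**2 - 18*y - 12.
Scan x_0 ∈ {−4, ..., 4}. For each x_0, f_y(x_0, y) is a polynomial in y; find its integer roots y ∈ {−4, ..., 4}, then test f_x and f at those candidates.
  x = -4: f_y(-4, y) = -6*y**2 - 10*y + 4; vanishes at y ∈ {-2}. (-4, -2): f_x = -108 ≠ 0.
  x = -3: f_y(-3, y) = -6*y**2 - 12*y; vanishes at y ∈ {-2, 0}. (-3, -2): f_x = -75 ≠ 0; (-3, 0): f_x = -79 ≠ 0.
  x = -2: f_y(-2, y) = -6*y**2 - 14*y - 4; vanishes at y ∈ {-2}. (-2, -2): f_x = -48 ≠ 0.
  x = -1: f_y(-1, y) = -6*y**2 - 16*y - 8; vanishes at y ∈ {-2}. (-1, -2): f_x = -27 ≠ 0.
  x = 0: f_y(0, y) = -6*y**2 - 18*y - 12; vanishes at y ∈ {-2, -1}. (0, -2): f_x = -12 ≠ 0; (0, -1): f_x = -13 ≠ 0.
  x = 1: f_y(1, y) = -6*y**2 - 20*y - 16; vanishes at y ∈ {-2}. (1, -2): f_x = -3 ≠ 0.
  x = 2: f_y(2, y) = -6*y**2 - 22*y - 20; vanishes at y ∈ {-2}. (2, -2): f_x = 0, f = 0 — SINGULAR.
  x = 3: f_y(3, y) = -6*y**2 - 24*y - 24; vanishes at y ∈ {-2}. (3, -2): f_x = -3 ≠ 0.
  x = 4: f_y(4, y) = -6*y**2 - 26*y - 28; vanishes at y ∈ {-2}. (4, -2): f_x = -12 ≠ 0.
Only singular point on the grid: (2, -2).
Classify: substitute x = 2 + u, y = -2 + v and expand: f = -u**3 - u*v**2 - 2*v**3 + v**2.
No constant or linear terms (consistent with a singular point). Quadratic part: v**2. Cubic part: -u**3 - u*v**2 - 2*v**3.
The quadratic part v**2 is a perfect square, so there is a single (double) tangent line v = 0, i.e. y = -2. Restricting the cubic part to that line (v = 0) leaves -u**3 ≠ 0, so f is not divisible by v and the branch is v² ≈ u**3 to lowest order — this is a cusp.
Classification: cusp.


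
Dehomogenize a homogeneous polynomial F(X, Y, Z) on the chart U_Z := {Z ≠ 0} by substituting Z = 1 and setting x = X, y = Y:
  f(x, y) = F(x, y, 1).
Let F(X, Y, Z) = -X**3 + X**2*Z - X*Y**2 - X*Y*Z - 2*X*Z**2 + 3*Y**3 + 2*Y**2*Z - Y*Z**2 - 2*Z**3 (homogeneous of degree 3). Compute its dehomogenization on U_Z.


f(x, y) = -x**3 + x**2 - x*y**2 - x*y - 2*x + 3*y**3 + 2*y**2 - y - 2

On U_Z we set Z = 1. Each monomial c·X^i·Y^j·Z^k in F becomes c·x^i·y^j·1^k = c·x^i·y^j.
Substituting Z = 1: F(X, Y, 1) = -x**3 + x**2 - x*y**2 - x*y - 2*x + 3*y**3 + 2*y**2 - y - 2.
Note: deg(f) ≤ deg(F) = 3; strict inequality happens when F is divisible by Z (lost terms).


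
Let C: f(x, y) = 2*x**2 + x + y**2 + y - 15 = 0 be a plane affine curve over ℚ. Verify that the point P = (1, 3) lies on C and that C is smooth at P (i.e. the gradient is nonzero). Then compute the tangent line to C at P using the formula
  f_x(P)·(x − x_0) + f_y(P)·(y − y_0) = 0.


Tangent line at P: 5*x + 7*y - 26 = 0.

Step 1: f(1, 3) = 0, so P lies on C.
Step 2: partial derivatives
  f_x(x, y) = 4*x + 1, f_y(x, y) = 2*y + 1.
  f_x(P) = 5, f_y(P) = 7 (gradient nonzero, so P is smooth).
Step 3: tangent line at P: 5·(x − 1) + 7·(y − 3) = 0.
Expanding: 5*x + 7*y - 26 = 0.


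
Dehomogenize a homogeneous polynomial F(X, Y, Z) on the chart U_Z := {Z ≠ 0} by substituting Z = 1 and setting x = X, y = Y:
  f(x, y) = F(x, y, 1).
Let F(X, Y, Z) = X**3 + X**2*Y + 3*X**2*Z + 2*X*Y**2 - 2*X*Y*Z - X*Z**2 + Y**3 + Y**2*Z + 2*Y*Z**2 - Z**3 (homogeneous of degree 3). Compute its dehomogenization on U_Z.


f(x, y) = x**3 + x**2*y + 3*x**2 + 2*x*y**2 - 2*x*y - x + y**3 + y**2 + 2*y - 1

On U_Z we set Z = 1. Each monomial c·X^i·Y^j·Z^k in F becomes c·x^i·y^j·1^k = c·x^i·y^j.
Substituting Z = 1: F(X, Y, 1) = x**3 + x**2*y + 3*x**2 + 2*x*y**2 - 2*x*y - x + y**3 + y**2 + 2*y - 1.
Note: deg(f) ≤ deg(F) = 3; strict inequality happens when F is divisible by Z (lost terms).


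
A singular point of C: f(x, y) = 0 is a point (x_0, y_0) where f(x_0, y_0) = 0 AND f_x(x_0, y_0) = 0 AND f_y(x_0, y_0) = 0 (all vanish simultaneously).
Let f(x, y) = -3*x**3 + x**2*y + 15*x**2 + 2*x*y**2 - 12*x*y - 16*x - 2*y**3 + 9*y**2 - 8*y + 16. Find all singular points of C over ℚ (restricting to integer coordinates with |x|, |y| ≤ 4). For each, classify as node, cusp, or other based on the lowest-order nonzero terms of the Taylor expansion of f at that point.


Singular points: {(2, 2)}; classification: node.

Compute partial derivatives:
  f_x = -9*x**2 + 2*x*y + 30*x + 2*y**2 - 12*y - 16.
  f_y = x**2 + 4*x*y - 12*x - 6*y**2 + 18*y - 8.
Scan x_0 ∈ {−4, ..., 4}. For each x_0, f_y(x_0, y) is a polynomial in y; find its integer roots y ∈ {−4, ..., 4}, then test f_x and f at those candidates.
  x = -4: f_y(-4, y) = -6*y**2 + 2*y + 56; no integer root y with |y| ≤ 4.
  x = -3: f_y(-3, y) = -6*y**2 + 6*y + 37; no integer root y with |y| ≤ 4.
  x = -2: f_y(-2, y) = -6*y**2 + 10*y + 20; no integer root y with |y| ≤ 4.
  x = -1: f_y(-1, y) = -6*y**2 + 14*y + 5; no integer root y with |y| ≤ 4.
  x = 0: f_y(0, y) = -6*y**2 + 18*y - 8; no integer root y with |y| ≤ 4.
  x = 1: f_y(1, y) = -6*y**2 + 22*y - 19; no integer root y with |y| ≤ 4.
  x = 2: f_y(2, y) = -6*y**2 + 26*y - 28; vanishes at y ∈ {2}. (2, 2): f_x = 0, f = 0 — SINGULAR.
  x = 3: f_y(3, y) = -6*y**2 + 30*y - 35; no integer root y with |y| ≤ 4.
  x = 4: f_y(4, y) = -6*y**2 + 34*y - 40; vanishes at y ∈ {4}. (4, 4): f_x = -24 ≠ 0.
Only singular point on the grid: (2, 2).
Classify: substitute x = 2 + u, y = 2 + v and expand: f = -3*u**3 + u**2*v - u**2 + 2*u*v**2 - 2*v**3 + v**2.
No constant or linear terms (consistent with a singular point). Quadratic part: -u**2 + v**2. Cubic part: -3*u**3 + u**2*v + 2*u*v**2 - 2*v**3.
The quadratic part v**2 - u**2 = (v − u)(v + u) splits into two distinct linear factors, so there are two distinct tangent lines y − 2 = ±(x − 2) — this is a node (ordinary double point).
Classification: node.


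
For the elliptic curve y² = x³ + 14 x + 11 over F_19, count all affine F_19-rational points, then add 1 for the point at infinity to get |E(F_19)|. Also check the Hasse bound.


Affine points = {(0, 7), (0, 12), (1, 8), (1, 11), (2, 3), (2, 16), (3, 2), (3, 17), (4, 6), (4, 13), (5, 4), (5, 15), (6, 8), (6, 11), (9, 7), (9, 12), (10, 7), (10, 12), (12, 8), (12, 11), (14, 5), (14, 14), (15, 9), (15, 10)}; affine count = 24; |E(F_19)| = 25.

Discriminant check: Δ ∝ 4a³ + 27b² = 4·14³ + 27·11² = 4·2744 + 27·121 ≡ 12 (mod 19). Nonzero ⇒ E is nonsingular.
For each x ∈ F_19, compute rhs = x³ + 14·x + 11 mod 19, then count y ∈ F_19 with y² ≡ rhs.
  x = 0: rhs = 11, matching y values: 7, 12 (2 points).
  x = 1: rhs = 7, matching y values: 8, 11 (2 points).
  x = 2: rhs = 9, matching y values: 3, 16 (2 points).
  x = 3: rhs = 4, matching y values: 2, 17 (2 points).
  x = 4: rhs = 17, matching y values: 6, 13 (2 points).
  x = 5: rhs = 16, matching y values: 4, 15 (2 points).
  x = 6: rhs = 7, matching y values: 8, 11 (2 points).
  x = 7: rhs = 15, matching y values: none (0 points).
  x = 8: rhs = 8, matching y values: none (0 points).
  x = 9: rhs = 11, matching y values: 7, 12 (2 points).
  x = 10: rhs = 11, matching y values: 7, 12 (2 points).
  x = 11: rhs = 14, matching y values: none (0 points).
  x = 12: rhs = 7, matching y values: 8, 11 (2 points).
  x = 13: rhs = 15, matching y values: none (0 points).
  x = 14: rhs = 6, matching y values: 5, 14 (2 points).
  x = 15: rhs = 5, matching y values: 9, 10 (2 points).
  x = 16: rhs = 18, matching y values: none (0 points).
  x = 17: rhs = 13, matching y values: none (0 points).
  x = 18: rhs = 15, matching y values: none (0 points).
Total affine count: 24.
Full point count |E(F_19)| = 24 + 1 = 25.
Hasse bound: |25 − (19+1)| = |5| = 5 ≤ 2√19 ≈ 8.7178 ✓.


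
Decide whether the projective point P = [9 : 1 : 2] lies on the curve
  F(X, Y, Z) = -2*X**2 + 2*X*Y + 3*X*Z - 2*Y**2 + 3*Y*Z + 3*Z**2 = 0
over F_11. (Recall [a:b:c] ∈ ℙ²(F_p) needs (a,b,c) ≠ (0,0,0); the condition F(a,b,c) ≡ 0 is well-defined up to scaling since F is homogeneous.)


F(9,1,2) ≡ 3 (mod 11); P is NOT on the curve.

Evaluate F(9, 1, 2) term-by-term (mod 11).
  -2*X**2 ↦ -2·81·1·1 = -162
  2*X*Y ↦ 2·9·1·1 = 18
  3*X*Z ↦ 3·9·1·2 = 54
  -2*Y**2 ↦ -2·1·1·1 = -2
  3*Y*Z ↦ 3·1·1·2 = 6
  3*Z**2 ↦ 3·1·1·4 = 12
Sum: F(9, 1, 2) = (-162) + (18) + (54) + (-2) + (6) + (12) = -74.
Reducing mod 11: -74 ≡ 3 (mod 11).
Since F(a, b, c) ≡ 3 ≠ 0 (mod 11), P does NOT lie on the curve.


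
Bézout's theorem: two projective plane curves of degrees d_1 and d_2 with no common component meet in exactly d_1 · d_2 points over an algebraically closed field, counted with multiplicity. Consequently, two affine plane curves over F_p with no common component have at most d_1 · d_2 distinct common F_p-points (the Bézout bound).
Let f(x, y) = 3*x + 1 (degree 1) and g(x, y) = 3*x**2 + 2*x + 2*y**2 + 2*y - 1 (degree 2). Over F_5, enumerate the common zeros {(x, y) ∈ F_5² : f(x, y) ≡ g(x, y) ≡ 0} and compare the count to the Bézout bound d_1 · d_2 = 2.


Common zeros: ∅; count = 0; Bézout bound = 2.

deg(f) = 1, deg(g) = 2, so Bézout bound = 2.
Scan x ∈ F_5. For each x, list the y ∈ F_5 with f(x, y) ≡ 0 and those with g(x, y) ≡ 0 (mod 5); the common zeros in that column are the intersection.
  x = 0: f ≡ 0 at y ∈ ∅; g ≡ 0 at y ∈ ∅; common: ∅.
  x = 1: f ≡ 0 at y ∈ ∅; g ≡ 0 at y ∈ ∅; common: ∅.
  x = 2: f ≡ 0 at y ∈ ∅; g ≡ 0 at y ∈ {0, 4}; common: ∅.
  x = 3: f ≡ 0 at y ∈ {0, 1, 2, 3, 4}; g ≡ 0 at y ∈ ∅; common: ∅.
  x = 4: f ≡ 0 at y ∈ ∅; g ≡ 0 at y ∈ {0, 4}; common: ∅.
Collecting: common zeros = ∅, so the count is 0.
Comparison with the Bézout bound: 0 ≤ 2 = deg(f)·deg(g), as expected for curves with no common component (the affine F_5-count falls short of the bound because intersections may lie at infinity, over extension fields, or carry multiplicity).


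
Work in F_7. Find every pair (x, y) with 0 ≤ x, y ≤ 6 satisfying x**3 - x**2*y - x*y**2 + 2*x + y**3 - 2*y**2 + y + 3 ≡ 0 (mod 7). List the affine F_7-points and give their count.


Affine F_7-points: {(1, 5), (5, 2), (5, 6), (6, 0), (6, 1)}; count = 5.

For each of the 49 pairs (x, y) ∈ F_7², evaluate f(x, y) mod 7. Record the zeros.
  x = 0: [0↦3, 1↦3, 2↦5, 3↦1, 4↦4, 5↦6, 6↦6]  zeros at y ∈ ∅
  x = 1: [0↦6, 1↦4, 2↦2, 3↦6, 4↦1, 5↦0, 6↦2]  zeros at y ∈ {5}
  x = 2: [0↦1, 1↦2, 2↦1, 3↦4, 4↦3, 5↦4, 6↦6]  zeros at y ∈ ∅
  x = 3: [0↦1, 1↦3, 2↦1, 3↦1, 4↦2, 5↦3, 6↦3]  zeros at y ∈ ∅
  x = 4: [0↦5, 1↦6, 2↦1, 3↦3, 4↦4, 5↦3, 6↦6]  zeros at y ∈ ∅
  x = 5: [0↦5, 1↦3, 2↦0, 3↦2, 4↦1, 5↦3, 6↦0]  zeros at y ∈ {2, 6}
  x = 6: [0↦0, 1↦0, 2↦4, 3↦4, 4↦6, 5↦2, 6↦5]  zeros at y ∈ {0, 1}
Collecting zeros: affine points = {(1, 5), (5, 2), (5, 6), (6, 0), (6, 1)}.
Total count |C(F_7)_aff| = 5.


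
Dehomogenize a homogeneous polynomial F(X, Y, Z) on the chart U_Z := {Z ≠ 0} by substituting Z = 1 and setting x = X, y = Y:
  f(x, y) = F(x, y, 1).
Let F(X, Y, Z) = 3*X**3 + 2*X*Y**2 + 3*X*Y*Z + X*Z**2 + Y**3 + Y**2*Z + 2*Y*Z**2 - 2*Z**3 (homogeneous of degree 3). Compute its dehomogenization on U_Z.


f(x, y) = 3*x**3 + 2*x*y**2 + 3*x*y + x + y**3 + y**2 + 2*y - 2

On U_Z we set Z = 1. Each monomial c·X^i·Y^j·Z^k in F becomes c·x^i·y^j·1^k = c·x^i·y^j.
Substituting Z = 1: F(X, Y, 1) = 3*x**3 + 2*x*y**2 + 3*x*y + x + y**3 + y**2 + 2*y - 2.
Note: deg(f) ≤ deg(F) = 3; strict inequality happens when F is divisible by Z (lost terms).


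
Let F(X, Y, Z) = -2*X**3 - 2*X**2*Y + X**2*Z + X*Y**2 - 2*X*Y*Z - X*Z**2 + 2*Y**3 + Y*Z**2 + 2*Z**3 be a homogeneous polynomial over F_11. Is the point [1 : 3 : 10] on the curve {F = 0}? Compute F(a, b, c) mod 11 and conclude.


F(1,3,10) ≡ 5 (mod 11); P is NOT on the curve.

Evaluate F(1, 3, 10) term-by-term (mod 11).
  -2*X**3 ↦ -2·1·1·1 = -2
  -2*X**2*Y ↦ -2·1·3·1 = -6
  X**2*Z ↦ 1·1·1·10 = 10
  X*Y**2 ↦ 1·1·9·1 = 9
  -2*X*Y*Z ↦ -2·1·3·10 = -60
  -X*Z**2 ↦ -1·1·1·100 = -100
  2*Y**3 ↦ 2·1·27·1 = 54
  Y*Z**2 ↦ 1·1·3·100 = 300
  2*Z**3 ↦ 2·1·1·1000 = 2000
Sum: F(1, 3, 10) = (-2) + (-6) + (10) + (9) + (-60) + (-100) + (54) + (300) + (2000) = 2205.
Reducing mod 11: 2205 ≡ 5 (mod 11).
Since F(a, b, c) ≡ 5 ≠ 0 (mod 11), P does NOT lie on the curve.


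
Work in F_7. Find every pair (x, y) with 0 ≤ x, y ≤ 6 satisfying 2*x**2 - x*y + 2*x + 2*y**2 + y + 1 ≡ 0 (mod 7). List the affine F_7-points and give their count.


Affine F_7-points: {(0, 5), (1, 1), (1, 6), (2, 1), (2, 3), (3, 4), (5, 4), (5, 5)}; count = 8.

For each of the 49 pairs (x, y) ∈ F_7², evaluate f(x, y) mod 7. Record the zeros.
  x = 0: [0↦1, 1↦4, 2↦4, 3↦1, 4↦2, 5↦0, 6↦2]  zeros at y ∈ {5}
  x = 1: [0↦5, 1↦0, 2↦6, 3↦2, 4↦2, 5↦6, 6↦0]  zeros at y ∈ {1, 6}
  x = 2: [0↦6, 1↦0, 2↦5, 3↦0, 4↦6, 5↦2, 6↦2]  zeros at y ∈ {1, 3}
  x = 3: [0↦4, 1↦4, 2↦1, 3↦2, 4↦0, 5↦2, 6↦1]  zeros at y ∈ {4}
  x = 4: [0↦6, 1↦5, 2↦1, 3↦1, 4↦5, 5↦6, 6↦4]  zeros at y ∈ ∅
  x = 5: [0↦5, 1↦3, 2↦5, 3↦4, 4↦0, 5↦0, 6↦4]  zeros at y ∈ {4, 5}
  x = 6: [0↦1, 1↦5, 2↦6, 3↦4, 4↦6, 5↦5, 6↦1]  zeros at y ∈ ∅
Collecting zeros: affine points = {(0, 5), (1, 1), (1, 6), (2, 1), (2, 3), (3, 4), (5, 4), (5, 5)}.
Total count |C(F_7)_aff| = 8.


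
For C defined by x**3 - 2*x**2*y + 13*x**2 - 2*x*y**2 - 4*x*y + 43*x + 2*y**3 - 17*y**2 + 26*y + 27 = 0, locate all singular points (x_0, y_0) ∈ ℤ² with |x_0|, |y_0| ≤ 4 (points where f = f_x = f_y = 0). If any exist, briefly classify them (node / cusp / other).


Singular points: {(-3, 2)}; classification: cusp.

Compute partial derivatives:
  f_x = 3*x**2 - 4*x*y + 26*x - 2*y**2 - 4*y + 43.
  f_y = -2*x**2 - 4*x*y - 4*x + 6*y**2 - 34*y + 26.
Scan x_0 ∈ {−4, ..., 4}. For each x_0, f_y(x_0, y) is a polynomial in y; find its integer roots y ∈ {−4, ..., 4}, then test f_x and f at those candidates.
  x = -4: f_y(-4, y) = 6*y**2 - 18*y + 10; no integer root y with |y| ≤ 4.
  x = -3: f_y(-3, y) = 6*y**2 - 22*y + 20; vanishes at y ∈ {2}. (-3, 2): f_x = 0, f = 0 — SINGULAR.
  x = -2: f_y(-2, y) = 6*y**2 - 26*y + 26; no integer root y with |y| ≤ 4.
  x = -1: f_y(-1, y) = 6*y**2 - 30*y + 28; no integer root y with |y| ≤ 4.
  x = 0: f_y(0, y) = 6*y**2 - 34*y + 26; no integer root y with |y| ≤ 4.
  x = 1: f_y(1, y) = 6*y**2 - 38*y + 20; no integer root y with |y| ≤ 4.
  x = 2: f_y(2, y) = 6*y**2 - 42*y + 10; no integer root y with |y| ≤ 4.
  x = 3: f_y(3, y) = 6*y**2 - 46*y - 4; no integer root y with |y| ≤ 4.
  x = 4: f_y(4, y) = 6*y**2 - 50*y - 22; no integer root y with |y| ≤ 4.
Only singular point on the grid: (-3, 2).
Classify: substitute x = -3 + u, y = 2 + v and expand: f = u**3 - 2*u**2*v - 2*u*v**2 + 2*v**3 + v**2.
No constant or linear terms (consistent with a singular point). Quadratic part: v**2. Cubic part: u**3 - 2*u**2*v - 2*u*v**2 + 2*v**3.
The quadratic part v**2 is a perfect square, so there is a single (double) tangent line v = 0, i.e. y = 2. Restricting the cubic part to that line (v = 0) leaves u**3 ≠ 0, so f is not divisible by v and the branch is v² ≈ -u**3 to lowest order — this is a cusp.
Classification: cusp.


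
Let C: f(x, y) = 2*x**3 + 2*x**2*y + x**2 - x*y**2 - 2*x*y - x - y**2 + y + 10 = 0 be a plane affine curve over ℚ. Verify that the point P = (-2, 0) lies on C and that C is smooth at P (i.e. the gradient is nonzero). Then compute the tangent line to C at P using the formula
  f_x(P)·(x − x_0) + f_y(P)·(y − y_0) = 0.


Tangent line at P: 19*x + 13*y + 38 = 0.

Step 1: f(-2, 0) = 0, so P lies on C.
Step 2: partial derivatives
  f_x(x, y) = 6*x**2 + 4*x*y + 2*x - y**2 - 2*y - 1, f_y(x, y) = 2*x**2 - 2*x*y - 2*x - 2*y + 1.
  f_x(P) = 19, f_y(P) = 13 (gradient nonzero, so P is smooth).
Step 3: tangent line at P: 19·(x − -2) + 13·(y − 0) = 0.
Expanding: 19*x + 13*y + 38 = 0.


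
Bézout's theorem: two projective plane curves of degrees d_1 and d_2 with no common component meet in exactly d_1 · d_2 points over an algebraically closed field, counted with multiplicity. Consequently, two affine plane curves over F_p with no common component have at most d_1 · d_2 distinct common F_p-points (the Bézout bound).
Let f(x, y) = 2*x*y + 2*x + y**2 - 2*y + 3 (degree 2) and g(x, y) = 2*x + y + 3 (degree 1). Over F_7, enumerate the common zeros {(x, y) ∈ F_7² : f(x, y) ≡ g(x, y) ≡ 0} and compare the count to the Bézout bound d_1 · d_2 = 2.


Common zeros: {(2, 0)}; count = 1; Bézout bound = 2.

deg(f) = 2, deg(g) = 1, so Bézout bound = 2.
Scan x ∈ F_7. For each x, list the y ∈ F_7 with f(x, y) ≡ 0 and those with g(x, y) ≡ 0 (mod 7); the common zeros in that column are the intersection.
  x = 0: f ≡ 0 at y ∈ ∅; g ≡ 0 at y ∈ {4}; common: ∅.
  x = 1: f ≡ 0 at y ∈ {3, 4}; g ≡ 0 at y ∈ {2}; common: ∅.
  x = 2: f ≡ 0 at y ∈ {0, 5}; g ≡ 0 at y ∈ {0}; common: {0}.
  x = 3: f ≡ 0 at y ∈ {1, 2}; g ≡ 0 at y ∈ {5}; common: ∅.
  x = 4: f ≡ 0 at y ∈ ∅; g ≡ 0 at y ∈ {3}; common: ∅.
  x = 5: f ≡ 0 at y ∈ ∅; g ≡ 0 at y ∈ {1}; common: ∅.
  x = 6: f ≡ 0 at y ∈ ∅; g ≡ 0 at y ∈ {6}; common: ∅.
Collecting: common zeros = {(2, 0)}, so the count is 1.
Comparison with the Bézout bound: 1 ≤ 2 = deg(f)·deg(g), as expected for curves with no common component (the affine F_7-count falls short of the bound because intersections may lie at infinity, over extension fields, or carry multiplicity).


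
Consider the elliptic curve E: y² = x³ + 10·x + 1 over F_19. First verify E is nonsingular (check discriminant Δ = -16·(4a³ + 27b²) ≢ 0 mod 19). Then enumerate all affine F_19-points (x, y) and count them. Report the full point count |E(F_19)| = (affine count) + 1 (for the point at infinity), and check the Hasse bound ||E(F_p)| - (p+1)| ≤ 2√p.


Affine points = {(0, 1), (0, 18), (3, 1), (3, 18), (5, 9), (5, 10), (6, 7), (6, 12), (8, 2), (8, 17), (11, 6), (11, 13), (12, 5), (12, 14), (14, 4), (14, 15), (15, 7), (15, 12), (16, 1), (16, 18), (17, 7), (17, 12), (18, 3), (18, 16)}; affine count = 24; |E(F_19)| = 25.

Discriminant check: Δ ∝ 4a³ + 27b² = 4·10³ + 27·1² = 4·1000 + 27·1 ≡ 18 (mod 19). Nonzero ⇒ E is nonsingular.
For each x ∈ F_19, compute rhs = x³ + 10·x + 1 mod 19, then count y ∈ F_19 with y² ≡ rhs.
  x = 0: rhs = 1, matching y values: 1, 18 (2 points).
  x = 1: rhs = 12, matching y values: none (0 points).
  x = 2: rhs = 10, matching y values: none (0 points).
  x = 3: rhs = 1, matching y values: 1, 18 (2 points).
  x = 4: rhs = 10, matching y values: none (0 points).
  x = 5: rhs = 5, matching y values: 9, 10 (2 points).
  x = 6: rhs = 11, matching y values: 7, 12 (2 points).
  x = 7: rhs = 15, matching y values: none (0 points).
  x = 8: rhs = 4, matching y values: 2, 17 (2 points).
  x = 9: rhs = 3, matching y values: none (0 points).
  x = 10: rhs = 18, matching y values: none (0 points).
  x = 11: rhs = 17, matching y values: 6, 13 (2 points).
  x = 12: rhs = 6, matching y values: 5, 14 (2 points).
  x = 13: rhs = 10, matching y values: none (0 points).
  x = 14: rhs = 16, matching y values: 4, 15 (2 points).
  x = 15: rhs = 11, matching y values: 7, 12 (2 points).
  x = 16: rhs = 1, matching y values: 1, 18 (2 points).
  x = 17: rhs = 11, matching y values: 7, 12 (2 points).
  x = 18: rhs = 9, matching y values: 3, 16 (2 points).
Total affine count: 24.
Full point count |E(F_19)| = 24 + 1 = 25.
Hasse bound: |25 − (19+1)| = |5| = 5 ≤ 2√19 ≈ 8.7178 ✓.


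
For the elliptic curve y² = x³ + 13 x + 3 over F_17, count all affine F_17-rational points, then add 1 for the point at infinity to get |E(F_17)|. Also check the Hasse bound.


Affine points = {(1, 0), (3, 1), (3, 16), (4, 0), (6, 5), (6, 12), (9, 4), (9, 13), (11, 7), (11, 10), (12, 0)}; affine count = 11; |E(F_17)| = 12.

Discriminant check: Δ ∝ 4a³ + 27b² = 4·13³ + 27·3² = 4·2197 + 27·9 ≡ 4 (mod 17). Nonzero ⇒ E is nonsingular.
For each x ∈ F_17, compute rhs = x³ + 13·x + 3 mod 17, then count y ∈ F_17 with y² ≡ rhs.
  x = 0: rhs = 3, matching y values: none (0 points).
  x = 1: rhs = 0, matching y values: 0 (1 points).
  x = 2: rhs = 3, matching y values: none (0 points).
  x = 3: rhs = 1, matching y values: 1, 16 (2 points).
  x = 4: rhs = 0, matching y values: 0 (1 points).
  x = 5: rhs = 6, matching y values: none (0 points).
  x = 6: rhs = 8, matching y values: 5, 12 (2 points).
  x = 7: rhs = 12, matching y values: none (0 points).
  x = 8: rhs = 7, matching y values: none (0 points).
  x = 9: rhs = 16, matching y values: 4, 13 (2 points).
  x = 10: rhs = 11, matching y values: none (0 points).
  x = 11: rhs = 15, matching y values: 7, 10 (2 points).
  x = 12: rhs = 0, matching y values: 0 (1 points).
  x = 13: rhs = 6, matching y values: none (0 points).
  x = 14: rhs = 5, matching y values: none (0 points).
  x = 15: rhs = 3, matching y values: none (0 points).
  x = 16: rhs = 6, matching y values: none (0 points).
Total affine count: 11.
Full point count |E(F_17)| = 11 + 1 = 12.
Hasse bound: |12 − (17+1)| = |-6| = 6 ≤ 2√17 ≈ 8.2462 ✓.


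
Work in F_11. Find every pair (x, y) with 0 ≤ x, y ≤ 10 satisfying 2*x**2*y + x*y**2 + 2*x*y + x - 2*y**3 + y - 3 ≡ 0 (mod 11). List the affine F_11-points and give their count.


Affine F_11-points: {(0, 6), (0, 7), (0, 9), (3, 0), (3, 9), (4, 1), (5, 1), (5, 3), (5, 4), (6, 6), (7, 2), (7, 3), (7, 4), (8, 7), (10, 2)}; count = 15.

For each of the 121 pairs (x, y) ∈ F_11², evaluate f(x, y) mod 11. Record the zeros.
  x = 0: [0↦8, 1↦7, 2↦5, 3↦1, 4↦5, 5↦5, 6↦0, 7↦0, 8↦4, 9↦0, 10↦9]  zeros at y ∈ {6, 7, 9}
  x = 1: [0↦9, 1↦2, 2↦7, 3↦1, 4↦5, 5↦7, 6↦6, 7↦1, 8↦2, 9↦8, 10↦7]  zeros at y ∈ ∅
  x = 2: [0↦10, 1↦1, 2↦6, 3↦2, 4↦10, 5↦7, 6↦3, 7↦8, 8↦10, 9↦8, 10↦1]  zeros at y ∈ ∅
  x = 3: [0↦0, 1↦4, 2↦2, 3↦4, 4↦9, 5↦5, 6↦2, 7↦10, 8↦6, 9↦0, 10↦2]  zeros at y ∈ {0, 9}
  x = 4: [0↦1, 1↦0, 2↦6, 3↦7, 4↦2, 5↦1, 6↦3, 7↦7, 8↦1, 9↦6, 10↦10]  zeros at y ∈ {1}
  x = 5: [0↦2, 1↦0, 2↦7, 3↦0, 4↦0, 5↦6, 6↦6, 7↦10, 8↦6, 9↦4, 10↦3]  zeros at y ∈ {1, 3, 4}
  x = 6: [0↦3, 1↦4, 2↦5, 3↦5, 4↦3, 5↦9, 6↦0, 7↦8, 8↦10, 9↦5, 10↦3]  zeros at y ∈ {6}
  x = 7: [0↦4, 1↦1, 2↦0, 3↦0, 4↦0, 5↦10, 6↦7, 7↦1, 8↦2, 9↦9, 10↦10]  zeros at y ∈ {2, 3, 4}
  x = 8: [0↦5, 1↦2, 2↦3, 3↦7, 4↦2, 5↦9, 6↦5, 7↦0, 8↦4, 9↦5, 10↦2]  zeros at y ∈ {7}
  x = 9: [0↦6, 1↦7, 2↦3, 3↦4, 4↦9, 5↦6, 6↦5, 7↦5, 8↦5, 9↦4, 10↦1]  zeros at y ∈ ∅
  x = 10: [0↦7, 1↦5, 2↦0, 3↦2, 4↦10, 5↦1, 6↦7, 7↦5, 8↦5, 9↦6, 10↦7]  zeros at y ∈ {2}
Collecting zeros: affine points = {(0, 6), (0, 7), (0, 9), (3, 0), (3, 9), (4, 1), (5, 1), (5, 3), (5, 4), (6, 6), (7, 2), (7, 3), (7, 4), (8, 7), (10, 2)}.
Total count |C(F_11)_aff| = 15.


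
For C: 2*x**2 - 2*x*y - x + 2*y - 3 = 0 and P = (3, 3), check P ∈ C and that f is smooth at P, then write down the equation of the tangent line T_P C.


Tangent line at P: 5*x - 4*y - 3 = 0.

Step 1: f(3, 3) = 0, so P lies on C.
Step 2: partial derivatives
  f_x(x, y) = 4*x - 2*y - 1, f_y(x, y) = 2 - 2*x.
  f_x(P) = 5, f_y(P) = -4 (gradient nonzero, so P is smooth).
Step 3: tangent line at P: 5·(x − 3) + -4·(y − 3) = 0.
Expanding: 5*x - 4*y - 3 = 0.


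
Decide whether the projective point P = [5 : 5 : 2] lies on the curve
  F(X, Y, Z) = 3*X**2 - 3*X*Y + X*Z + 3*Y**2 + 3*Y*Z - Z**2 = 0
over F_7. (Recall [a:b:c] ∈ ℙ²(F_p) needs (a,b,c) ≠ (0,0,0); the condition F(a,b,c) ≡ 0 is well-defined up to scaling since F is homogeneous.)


F(5,5,2) ≡ 6 (mod 7); P is NOT on the curve.

Evaluate F(5, 5, 2) term-by-term (mod 7).
  3*X**2 ↦ 3·25·1·1 = 75
  -3*X*Y ↦ -3·5·5·1 = -75
  X*Z ↦ 1·5·1·2 = 10
  3*Y**2 ↦ 3·1·25·1 = 75
  3*Y*Z ↦ 3·1·5·2 = 30
  -Z**2 ↦ -1·1·1·4 = -4
Sum: F(5, 5, 2) = (75) + (-75) + (10) + (75) + (30) + (-4) = 111.
Reducing mod 7: 111 ≡ 6 (mod 7).
Since F(a, b, c) ≡ 6 ≠ 0 (mod 7), P does NOT lie on the curve.


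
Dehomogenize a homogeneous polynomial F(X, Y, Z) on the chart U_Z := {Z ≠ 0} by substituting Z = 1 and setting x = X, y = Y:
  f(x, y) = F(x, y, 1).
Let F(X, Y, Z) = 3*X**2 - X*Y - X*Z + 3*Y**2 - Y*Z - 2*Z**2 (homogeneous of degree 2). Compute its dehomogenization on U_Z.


f(x, y) = 3*x**2 - x*y - x + 3*y**2 - y - 2

On U_Z we set Z = 1. Each monomial c·X^i·Y^j·Z^k in F becomes c·x^i·y^j·1^k = c·x^i·y^j.
Substituting Z = 1: F(X, Y, 1) = 3*x**2 - x*y - x + 3*y**2 - y - 2.
Note: deg(f) ≤ deg(F) = 2; strict inequality happens when F is divisible by Z (lost terms).


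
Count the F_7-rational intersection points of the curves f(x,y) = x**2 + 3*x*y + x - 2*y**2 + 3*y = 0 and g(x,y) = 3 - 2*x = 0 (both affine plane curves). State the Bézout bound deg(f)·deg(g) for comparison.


Common zeros: {(5, 4), (5, 5)}; count = 2; Bézout bound = 2.

deg(f) = 2, deg(g) = 1, so Bézout bound = 2.
Scan x ∈ F_7. For each x, list the y ∈ F_7 with f(x, y) ≡ 0 and those with g(x, y) ≡ 0 (mod 7); the common zeros in that column are the intersection.
  x = 0: f ≡ 0 at y ∈ {0, 5}; g ≡ 0 at y ∈ ∅; common: ∅.
  x = 1: f ≡ 0 at y ∈ ∅; g ≡ 0 at y ∈ ∅; common: ∅.
  x = 2: f ≡ 0 at y ∈ ∅; g ≡ 0 at y ∈ ∅; common: ∅.
  x = 3: f ≡ 0 at y ∈ {2, 4}; g ≡ 0 at y ∈ ∅; common: ∅.
  x = 4: f ≡ 0 at y ∈ {2}; g ≡ 0 at y ∈ ∅; common: ∅.
  x = 5: f ≡ 0 at y ∈ {4, 5}; g ≡ 0 at y ∈ {0, 1, 2, 3, 4, 5, 6}; common: {4, 5}.
  x = 6: f ≡ 0 at y ∈ {0}; g ≡ 0 at y ∈ ∅; common: ∅.
Collecting: common zeros = {(5, 4), (5, 5)}, so the count is 2.
Comparison with the Bézout bound: 2 ≤ 2 = deg(f)·deg(g), as expected for curves with no common component (the bound is attained).


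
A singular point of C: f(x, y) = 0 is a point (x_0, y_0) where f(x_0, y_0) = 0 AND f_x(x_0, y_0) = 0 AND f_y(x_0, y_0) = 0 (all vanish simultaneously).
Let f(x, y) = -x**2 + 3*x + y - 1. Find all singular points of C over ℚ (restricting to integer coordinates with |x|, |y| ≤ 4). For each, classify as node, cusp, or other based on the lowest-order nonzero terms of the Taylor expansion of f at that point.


No singular points in the scanned grid; C is smooth there.

Compute partial derivatives:
  f_x = 3 - 2*x.
  f_y = 1.
f_y = 1 is a nonzero constant, so f_y never vanishes: no point (x, y) can satisfy f = f_x = f_y = 0. In particular no (x, y) ∈ {−4, ..., 4}² is singular; the curve is smooth.


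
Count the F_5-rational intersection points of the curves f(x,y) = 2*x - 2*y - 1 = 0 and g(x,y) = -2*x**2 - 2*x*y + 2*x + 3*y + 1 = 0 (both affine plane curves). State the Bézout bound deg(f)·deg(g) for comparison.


Common zeros: ∅; count = 0; Bézout bound = 2.

deg(f) = 1, deg(g) = 2, so Bézout bound = 2.
Scan x ∈ F_5. For each x, list the y ∈ F_5 with f(x, y) ≡ 0 and those with g(x, y) ≡ 0 (mod 5); the common zeros in that column are the intersection.
  x = 0: f ≡ 0 at y ∈ {2}; g ≡ 0 at y ∈ {3}; common: ∅.
  x = 1: f ≡ 0 at y ∈ {3}; g ≡ 0 at y ∈ {4}; common: ∅.
  x = 2: f ≡ 0 at y ∈ {4}; g ≡ 0 at y ∈ {2}; common: ∅.
  x = 3: f ≡ 0 at y ∈ {0}; g ≡ 0 at y ∈ {3}; common: ∅.
  x = 4: f ≡ 0 at y ∈ {1}; g ≡ 0 at y ∈ ∅; common: ∅.
Collecting: common zeros = ∅, so the count is 0.
Comparison with the Bézout bound: 0 ≤ 2 = deg(f)·deg(g), as expected for curves with no common component (the affine F_5-count falls short of the bound because intersections may lie at infinity, over extension fields, or carry multiplicity).
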